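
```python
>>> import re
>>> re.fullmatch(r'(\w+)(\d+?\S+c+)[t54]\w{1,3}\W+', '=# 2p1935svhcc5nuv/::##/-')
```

None

The pattern matches one or more of a word character (captured); then one or more of a digit (lazy), then one or more of a non-whitespace character, then one or more of the literal 'c' (captured); then one of [t54], then 1 to 3 of a word character, then one or more of a non-word character.
`re.fullmatch` requires the pattern to consume the entire string.
Here there's no way to consume every character, so the call returns None.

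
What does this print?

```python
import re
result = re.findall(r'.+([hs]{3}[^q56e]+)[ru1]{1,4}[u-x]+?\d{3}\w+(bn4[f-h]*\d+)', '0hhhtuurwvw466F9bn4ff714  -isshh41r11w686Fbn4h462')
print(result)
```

[('shh41r1', 'bn4h462')]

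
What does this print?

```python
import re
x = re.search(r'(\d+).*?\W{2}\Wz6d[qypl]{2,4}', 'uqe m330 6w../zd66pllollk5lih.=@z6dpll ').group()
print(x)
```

330 6w../zd66pllollk5lih.=@z6dpll

The pattern matches one or more of a digit (captured); then zero or more of any character (lazy), then exactly 2 of a non-word character; then a non-word character, then the literal 'z6d', then 2 to 4 of one of [qypl].
`re.search` tries every starting position until one works.
The match spans [5:38] → '330 6w../zd66pllollk5lih.=@z6dpll'.
Captured: group 1 = '330'.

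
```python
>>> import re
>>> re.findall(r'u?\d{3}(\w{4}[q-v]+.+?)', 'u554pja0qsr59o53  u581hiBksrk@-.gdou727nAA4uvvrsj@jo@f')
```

Pattern: optionally a literal 'u', then exactly 3 of a digit; then exactly 4 of a word character, then one or more of a character in [q-v], then one or more of any character (lazy) (captured).
Lazy quantifiers expand one character at a time until the remainder of the pattern can match.
Walking the string: at [0:12] match 'u554pja0qsr5', group 1 = 'pja0qsr5'; at [18:29] match 'u581hiBksrk', group 1 = 'hiBksrk'; at [35:49] match 'u727nAA4uvvrsj', group 1 = 'nAA4uvvrsj'.
One capturing group, so `findall` returns just the captured substring from each match — 3 in all.

['pja0qsr5', 'hiBksrk', 'nAA4uvvrsj']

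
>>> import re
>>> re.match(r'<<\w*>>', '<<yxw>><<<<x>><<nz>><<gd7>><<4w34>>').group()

'<<yxw>>'

With `match`, the pattern is implicitly anchored at the beginning.
The match spans [0:7] → '<<yxw>>'.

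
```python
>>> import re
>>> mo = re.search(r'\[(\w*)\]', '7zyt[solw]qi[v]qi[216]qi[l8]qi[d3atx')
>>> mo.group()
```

'[solw]'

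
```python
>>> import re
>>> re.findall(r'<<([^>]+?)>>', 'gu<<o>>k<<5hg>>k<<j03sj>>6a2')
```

One capturing group, so `findall` returns just the captured substring from each match — 3 in all.

['o', '5hg', 'j03sj']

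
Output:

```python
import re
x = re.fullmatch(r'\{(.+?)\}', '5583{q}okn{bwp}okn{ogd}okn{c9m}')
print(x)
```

None

`re.fullmatch` requires the pattern to consume the entire string.
Here the pattern can't cover the whole string, so the call returns None.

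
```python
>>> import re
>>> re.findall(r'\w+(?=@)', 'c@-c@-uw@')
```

['c', 'c', 'uw']

Because the assertion is zero-width, the text it checks is not consumed and won't appear in the result.
Since nothing is captured, `findall` lists the 3 matched substrings directly.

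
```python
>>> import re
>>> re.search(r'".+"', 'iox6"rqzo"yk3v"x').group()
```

'"rqzo"yk3v"'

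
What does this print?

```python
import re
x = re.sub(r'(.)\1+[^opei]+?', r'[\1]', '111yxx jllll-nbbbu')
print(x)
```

[1][x]j[l]n[b]

`\1` has to match the exact text group 1 already captured.
Each match is replaced using the text its own group 1 captured.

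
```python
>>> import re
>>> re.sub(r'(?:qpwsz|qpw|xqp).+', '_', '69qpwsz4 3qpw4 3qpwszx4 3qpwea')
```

'69_'

Matches: at [2:30] → 'qpwsz4 3qpw4 3qpwszx4 3qpwea'.
`sub` substitutes '_' at each match site.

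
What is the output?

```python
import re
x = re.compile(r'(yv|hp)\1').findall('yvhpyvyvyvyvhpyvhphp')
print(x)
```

After group 1 captures some text, `\1` only succeeds where that same text appears again.
One capturing group, so `findall` returns just the captured substring from each match — 3 in all.

['yv', 'yv', 'hp']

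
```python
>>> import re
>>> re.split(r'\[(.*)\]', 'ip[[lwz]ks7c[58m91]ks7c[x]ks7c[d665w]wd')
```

Matches to split on: at [2:37] → '[[lwz]ks7c[58m91]ks7c[x]ks7c[d665w]'.
`re.split` interleaves the captured-group text with the surrounding fragments.

['ip', '[lwz]ks7c[58m91]ks7c[x]ks7c[d665w', 'wd']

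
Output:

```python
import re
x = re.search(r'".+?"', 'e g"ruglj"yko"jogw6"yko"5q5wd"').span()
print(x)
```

(3, 10)

With the lazy modifier that quantifier settles for the fewest repetitions that let the rest of the pattern succeed (the atoms after it are unaffected and can still be greedy).
The match spans [3:10] → '"ruglj"'.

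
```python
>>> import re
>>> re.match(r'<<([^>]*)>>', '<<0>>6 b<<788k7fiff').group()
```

`re.match` won't scan ahead — the pattern has to work from the very first character.
The match spans [0:5] → '<<0>>'.
Captured: group 1 = '0'.

'<<0>>'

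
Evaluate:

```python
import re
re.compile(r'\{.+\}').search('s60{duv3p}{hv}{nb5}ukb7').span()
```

`re.search` tries every starting position until one works.
The match spans [3:19] → '{duv3p}{hv}{nb5}'.

(3, 19)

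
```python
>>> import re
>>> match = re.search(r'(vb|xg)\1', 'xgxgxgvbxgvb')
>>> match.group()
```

'xgxg'

`\1` has to match the exact text group 1 already captured.
The match spans [0:4] → 'xgxg'.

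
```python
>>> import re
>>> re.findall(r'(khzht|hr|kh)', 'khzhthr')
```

['khzht', 'hr']

Branches in `(...|...)` are attempted left-to-right; the first branch that allows the whole pattern to succeed is taken.
Scanning left to right: at [0:5] match 'khzht', group 1 = 'khzht'; at [5:7] match 'hr', group 1 = 'hr'.
Because there's exactly one group, `findall` drops the full match and keeps group 1 from each hit.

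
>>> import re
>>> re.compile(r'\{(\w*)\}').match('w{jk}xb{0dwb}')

None

`re.match` only tries the pattern at the start of the string.
Here the pattern fails at index 0, so the call returns None.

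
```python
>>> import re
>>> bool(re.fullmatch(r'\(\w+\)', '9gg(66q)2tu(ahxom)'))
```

`re.fullmatch` is like wrapping the pattern in `^…$` (in single-line mode).
Here the string isn't matched end-to-end, so the call returns None, and `bool(None)` is False.

False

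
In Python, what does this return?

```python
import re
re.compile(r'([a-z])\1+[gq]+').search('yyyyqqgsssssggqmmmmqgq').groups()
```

After group 1 captures some text, `\1` only succeeds where that same text appears again.
`search` walks the string left to right and returns the first match it finds.
The match spans [0:7] → 'yyyyqqg'.
Captured: group 1 = 'y'.

('y',)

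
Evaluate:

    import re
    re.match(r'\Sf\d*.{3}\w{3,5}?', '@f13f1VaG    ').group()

'@f13f1VaG'

The pattern matches a non-whitespace character, then the literal 'f', then zero or more of a digit; then exactly 3 of any character, then 3 to 5 of a word character (lazy).
`re.match` only tries the pattern at the start of the string.
The match spans [0:9] → '@f13f1VaG'.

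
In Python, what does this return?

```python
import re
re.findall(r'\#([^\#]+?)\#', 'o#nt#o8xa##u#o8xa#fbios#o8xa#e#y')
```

With a single group, `findall` returns only what that group captured — 4 items.

['nt', 'u', 'fbios', 'e']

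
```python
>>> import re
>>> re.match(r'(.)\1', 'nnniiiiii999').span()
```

(0, 2)

The backreference `\1` re-matches whatever the first group consumed, character for character.
`match` is anchored at position 0; if the pattern doesn't fit there, it returns None.
The match spans [0:2] → 'nn'.
Captured: group 1 = 'n'.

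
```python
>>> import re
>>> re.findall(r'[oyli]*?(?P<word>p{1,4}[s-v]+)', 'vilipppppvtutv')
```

['ppppvtutv']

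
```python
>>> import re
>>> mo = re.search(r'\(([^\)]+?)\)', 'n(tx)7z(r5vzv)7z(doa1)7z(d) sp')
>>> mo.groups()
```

('tx',)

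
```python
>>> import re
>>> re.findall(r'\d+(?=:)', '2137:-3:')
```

['2137', '3']

Because the assertion is zero-width, the text it checks is not consumed and won't appear in the result.
With no groups in the pattern, `findall` gives back each whole match — 2 here.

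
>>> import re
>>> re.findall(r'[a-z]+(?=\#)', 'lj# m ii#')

['lj', 'ii']

The lookaround is zero-width — it requires the adjacent text to match without consuming it, so the asserted text isn't part of the match.
`findall` yields the raw match text (2 of them) because the pattern has no groups.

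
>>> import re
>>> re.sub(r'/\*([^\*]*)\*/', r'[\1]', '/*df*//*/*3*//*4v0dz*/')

'[df]/*[3][4v0dz]'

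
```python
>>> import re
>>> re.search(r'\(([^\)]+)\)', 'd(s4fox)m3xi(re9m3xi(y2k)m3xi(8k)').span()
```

`search` walks the string left to right and returns the first match it finds.
The match spans [1:8] → '(s4fox)'.
Captured: group 1 = 's4fox'.

(1, 8)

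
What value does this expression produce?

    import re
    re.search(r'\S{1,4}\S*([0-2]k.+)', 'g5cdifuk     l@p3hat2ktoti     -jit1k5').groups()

The match spans [13:38] → 'l@p3hat2ktoti     -jit1k5'.
Captured: group 1 = '2ktoti     -jit1k5'.

('2ktoti     -jit1k5',)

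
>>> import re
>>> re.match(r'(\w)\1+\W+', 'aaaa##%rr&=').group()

'aaaa##%'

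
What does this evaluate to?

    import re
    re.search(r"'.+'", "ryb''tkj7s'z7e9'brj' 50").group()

"''tkj7s'z7e9'brj'"

`re.search` tries every starting position until one works.
The match spans [3:20] → "''tkj7s'z7e9'brj'".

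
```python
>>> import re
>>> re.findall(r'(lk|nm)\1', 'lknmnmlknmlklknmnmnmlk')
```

['nm', 'lk', 'nm']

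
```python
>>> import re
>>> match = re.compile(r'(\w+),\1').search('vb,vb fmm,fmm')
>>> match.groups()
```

('vb',)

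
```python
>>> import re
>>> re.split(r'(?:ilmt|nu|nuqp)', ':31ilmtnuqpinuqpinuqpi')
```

[':31', '', 'qpi', 'qpi', 'qpi']

Alternation isn't longest-match — the leftmost alternative that fits at this position is chosen.
Matches to split on: at [3:7] → 'ilmt'; at [7:9] → 'nu'; at [12:14] → 'nu'; at [17:19] → 'nu'.
`split` removes every match and returns the 5 fragments in between.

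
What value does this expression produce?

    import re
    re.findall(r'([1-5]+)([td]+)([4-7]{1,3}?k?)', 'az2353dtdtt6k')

Pattern: one or more of a character in [1-5] (captured); then one or more of one of [td] (captured); then 1 to 3 of a character in [4-7] (lazy), then optionally the literal 'k' (captured).
Walking the string: at [2:13] match '2353dtdtt6k', groups = ('2353', 'dtdtt', '6k').
3 groups means the one result is a tuple of 3 captured strings — 1 here.

[('2353', 'dtdtt', '6k')]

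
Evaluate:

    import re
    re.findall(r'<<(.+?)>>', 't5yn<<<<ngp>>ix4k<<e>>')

With a single group, `findall` returns only what that group captured — 2 items.

['<<ngp', 'e']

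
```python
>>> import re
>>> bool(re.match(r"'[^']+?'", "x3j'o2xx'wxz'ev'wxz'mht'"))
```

False

With `match`, the pattern is implicitly anchored at the beginning.
Here the pattern fails at index 0, so the call returns None, and `bool(None)` is False.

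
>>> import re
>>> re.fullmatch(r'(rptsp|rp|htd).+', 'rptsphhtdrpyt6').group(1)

'rptsp'

Branches in `(...|...)` are attempted left-to-right; the first branch that allows the whole pattern to succeed is taken.
For `fullmatch`, every character of the input must be accounted for by the pattern.
The match spans [0:14] → 'rptsphhtdrpyt6'.
Captured: group 1 = 'rptsp'.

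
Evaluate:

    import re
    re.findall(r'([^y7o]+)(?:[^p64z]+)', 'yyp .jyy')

`findall` collects group 1 from the one match (1 total).

['p .j']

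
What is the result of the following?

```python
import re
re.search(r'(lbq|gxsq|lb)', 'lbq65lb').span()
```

`|` is ordered: at each position the engine commits to the first alternative that works.
The match spans [0:3] → 'lbq'.

(0, 3)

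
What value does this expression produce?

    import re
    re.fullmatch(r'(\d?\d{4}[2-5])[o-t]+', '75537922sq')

None

`re.fullmatch` requires the pattern to consume the entire string.
Here the string isn't matched end-to-end, so the call returns None.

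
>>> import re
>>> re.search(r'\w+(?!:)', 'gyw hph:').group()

'gyw'

`(?!…)`/`(?<!…)` only lets a position through if the neighbouring text does NOT match; no characters are consumed.
Unlike `match`, `search` isn't anchored — it looks for the pattern anywhere in the string.
The match spans [0:3] → 'gyw'.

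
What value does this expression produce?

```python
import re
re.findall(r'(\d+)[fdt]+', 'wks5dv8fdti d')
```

['5', '8']

Pattern: one or more of a digit (captured); then one or more of one of [fdt].
Matches: at [3:5] match '5d', group 1 = '5'; at [6:10] match '8fdt', group 1 = '8'.
Because there's exactly one group, `findall` drops the full match and keeps group 1 from each hit.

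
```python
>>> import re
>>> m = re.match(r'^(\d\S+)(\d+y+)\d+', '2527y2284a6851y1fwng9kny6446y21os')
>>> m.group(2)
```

'6y'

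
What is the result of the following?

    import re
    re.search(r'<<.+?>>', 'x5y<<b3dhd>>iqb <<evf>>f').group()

The match spans [3:12] → '<<b3dhd>>'.

'<<b3dhd>>'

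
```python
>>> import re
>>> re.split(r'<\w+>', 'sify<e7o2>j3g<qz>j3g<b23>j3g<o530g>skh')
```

Matches to split on: at [4:10] → '<e7o2>'; at [13:17] → '<qz>'; at [20:25] → '<b23>'; at [28:35] → '<o530g>'.
Each match becomes a cut point; 5 segments remain.

['sify', 'j3g', 'j3g', 'j3g', 'skh']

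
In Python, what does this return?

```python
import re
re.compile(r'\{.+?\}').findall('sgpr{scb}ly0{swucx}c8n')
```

A non-greedy quantifier consumes as few characters as it can — just enough that the remainder of the pattern still matches from where it stops; whatever follows it matches normally.
Scanning left to right: at [4:9] → '{scb}'; at [12:19] → '{swucx}'.
`findall` yields the raw match text (2 of them) because the pattern has no groups.

['{scb}', '{swucx}']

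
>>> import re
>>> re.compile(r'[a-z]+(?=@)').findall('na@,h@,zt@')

['na', 'h', 'zt']

The lookaround is zero-width — it requires the adjacent text to match without consuming it, so the asserted text isn't part of the match.
With no groups in the pattern, `findall` gives back each whole match — 3 here.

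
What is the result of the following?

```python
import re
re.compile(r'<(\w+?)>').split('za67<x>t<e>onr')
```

['za67', 'x', 't', 'e', 'onr']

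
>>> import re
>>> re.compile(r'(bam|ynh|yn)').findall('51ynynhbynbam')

`|` is ordered: at each position the engine commits to the first alternative that works.
Walking the string: at [2:4] match 'yn', group 1 = 'yn'; at [4:7] match 'ynh', group 1 = 'ynh'; at [8:10] match 'yn', group 1 = 'yn'; at [10:13] match 'bam', group 1 = 'bam'.
With a single group, `findall` returns only what that group captured — 4 items.

['yn', 'ynh', 'yn', 'bam']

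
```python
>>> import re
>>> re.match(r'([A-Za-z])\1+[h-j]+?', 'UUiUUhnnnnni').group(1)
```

'U'

The backreference `\1` re-matches whatever the first group consumed, character for character.
With `match`, the pattern is implicitly anchored at the beginning.
The match spans [0:3] → 'UUi'.
Captured: group 1 = 'U'.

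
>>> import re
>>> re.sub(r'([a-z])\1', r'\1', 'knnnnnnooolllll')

After group 1 captures some text, `\1` only succeeds where that same text appears again.
Matches: at [1:3] → 'nn'; at [3:5] → 'nn'; at [5:7] → 'nn'; at [7:9] → 'oo'; at [10:12] → 'll'; ….
`\1` in the replacement pulls in group 1's text for each match.

'knnnoolll'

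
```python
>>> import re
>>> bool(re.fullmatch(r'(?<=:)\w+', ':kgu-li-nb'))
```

False

Because the assertion is zero-width, the text it checks is not consumed and won't appear in the result.
`re.fullmatch` is like wrapping the pattern in `^…$` (in single-line mode).
Here the string isn't matched end-to-end, so the call returns None, and `bool(None)` is False.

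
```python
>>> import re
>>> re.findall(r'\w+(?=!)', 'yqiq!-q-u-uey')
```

The positive lookaround only admits positions where the adjacent text matches; those characters stay outside the span.
With no groups in the pattern, `findall` gives back each whole match — 1 here.

['yqiq']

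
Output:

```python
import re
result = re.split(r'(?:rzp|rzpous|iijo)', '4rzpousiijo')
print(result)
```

['4', 'ous', '']

Branches in `(...|...)` are attempted left-to-right; the first branch that allows the whole pattern to succeed is taken.
Matches to split on: at [1:4] → 'rzp'; at [7:11] → 'iijo'.
`split` removes every match and returns the 3 fragments in between.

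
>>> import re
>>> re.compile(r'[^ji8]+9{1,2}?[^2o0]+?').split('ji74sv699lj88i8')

['ji', 'j88i8']

Pattern: one or more of any character except [ji8]; then 1 to 2 of the literal '9' (lazy), then one or more of any character except [2o0] (lazy).
Because the quantifier is non-greedy, it stops expanding at the earliest point where the rest of the pattern can succeed.
Matches to split on: at [2:10] → '74sv699l'.
Each match becomes a cut point; 2 segments remain.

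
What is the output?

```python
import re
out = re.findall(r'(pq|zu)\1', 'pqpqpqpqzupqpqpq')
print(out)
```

['pq', 'pq', 'pq']

`\1` has to match the exact text group 1 already captured.
Matches: at [0:4] match 'pqpq', group 1 = 'pq'; at [4:8] match 'pqpq', group 1 = 'pq'; at [10:14] match 'pqpq', group 1 = 'pq'.
Because there's exactly one group, `findall` drops the full match and keeps group 1 from each hit.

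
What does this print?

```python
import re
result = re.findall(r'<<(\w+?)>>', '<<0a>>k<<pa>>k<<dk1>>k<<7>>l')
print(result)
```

Matches: at [0:6] match '<<0a>>', group 1 = '0a'; at [7:13] match '<<pa>>', group 1 = 'pa'; at [14:21] match '<<dk1>>', group 1 = 'dk1'; at [22:27] match '<<7>>', group 1 = '7'.
With a single group, `findall` returns only what that group captured — 4 items.

['0a', 'pa', 'dk1', '7']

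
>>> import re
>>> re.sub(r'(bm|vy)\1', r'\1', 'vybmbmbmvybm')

'vybmbmvybm'

The backreference `\1` re-matches whatever the first group consumed, character for character.
`\1` in the replacement pulls in group 1's text for each match.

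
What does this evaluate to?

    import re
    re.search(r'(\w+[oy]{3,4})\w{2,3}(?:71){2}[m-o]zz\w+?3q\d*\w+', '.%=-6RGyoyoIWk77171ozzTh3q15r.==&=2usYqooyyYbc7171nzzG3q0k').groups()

('2usYqooyy',)

The match spans [34:58] → '2usYqooyyYbc7171nzzG3q0k'.
Captured: group 1 = '2usYqooyy'.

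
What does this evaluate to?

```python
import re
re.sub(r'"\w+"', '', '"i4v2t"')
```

''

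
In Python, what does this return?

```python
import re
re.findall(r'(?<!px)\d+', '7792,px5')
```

The negative lookahead/lookbehind blocks any match where the forbidden context is present.
No capturing groups, so `findall` returns the 1 full match string.

['7792']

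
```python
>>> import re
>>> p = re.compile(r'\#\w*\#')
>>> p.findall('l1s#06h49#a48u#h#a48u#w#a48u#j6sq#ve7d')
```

['#06h49#', '#h#', '#w#', '#j6sq#']

No capturing groups, so `findall` returns the 4 full match strings.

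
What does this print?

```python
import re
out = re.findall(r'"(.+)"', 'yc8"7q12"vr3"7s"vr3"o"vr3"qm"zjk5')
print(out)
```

['7q12"vr3"7s"vr3"o"vr3"qm']

Scanning left to right: at [3:29] match '"7q12"vr3"7s"vr3"o"vr3"qm"', group 1 = '7q12"vr3"7s"vr3"o"vr3"qm'.
Because there's exactly one group, `findall` drops the full match and keeps group 1 from the one hit.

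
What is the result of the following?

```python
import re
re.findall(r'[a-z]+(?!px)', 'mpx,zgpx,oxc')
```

['mpx', 'zgpx', 'oxc']

The negative lookaround is zero-width — it rules out positions where the adjacent text would match, without consuming anything.
No capturing groups, so `findall` returns the 3 full match strings.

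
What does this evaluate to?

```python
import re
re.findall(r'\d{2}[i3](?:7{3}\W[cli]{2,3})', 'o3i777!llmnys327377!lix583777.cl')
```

['583777.cl']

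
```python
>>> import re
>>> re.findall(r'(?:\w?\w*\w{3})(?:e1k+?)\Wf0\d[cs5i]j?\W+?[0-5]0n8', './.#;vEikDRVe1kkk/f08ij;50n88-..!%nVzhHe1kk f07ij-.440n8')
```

['vEikDRVe1kkk/f08ij;50n8']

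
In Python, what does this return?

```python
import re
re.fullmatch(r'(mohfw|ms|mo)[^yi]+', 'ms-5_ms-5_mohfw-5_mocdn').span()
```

`re.fullmatch` requires the pattern to consume the entire string.
The match spans [0:23] → 'ms-5_ms-5_mohfw-5_mocdn'.

(0, 23)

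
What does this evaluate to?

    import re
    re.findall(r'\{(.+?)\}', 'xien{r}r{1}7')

Because the quantifier is non-greedy, it stops expanding at the earliest point where the rest of the pattern can succeed.
`findall` collects group 1 from each match (2 total).

['r', '1']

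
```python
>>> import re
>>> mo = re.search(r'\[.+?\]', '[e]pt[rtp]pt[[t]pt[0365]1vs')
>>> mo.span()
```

Lazy quantifiers expand one character at a time until the remainder of the pattern can match.
`re.search` tries every starting position until one works.
The match spans [0:3] → '[e]'.

(0, 3)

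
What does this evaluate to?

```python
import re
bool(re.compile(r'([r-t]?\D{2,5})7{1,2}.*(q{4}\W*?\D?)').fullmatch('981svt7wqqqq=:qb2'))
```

False

The pattern matches optionally a character in [r-t], then 2 to 5 of a non-digit (captured); then 1 to 2 of a literal '7', then zero or more of any character; then exactly 4 of the literal 'q', then zero or more of a non-word character (lazy), then optionally a non-digit (captured).
`fullmatch` succeeds only if the pattern covers the string from start to end.
Here the pattern can't cover the whole string, so the call returns None, and `bool(None)` is False.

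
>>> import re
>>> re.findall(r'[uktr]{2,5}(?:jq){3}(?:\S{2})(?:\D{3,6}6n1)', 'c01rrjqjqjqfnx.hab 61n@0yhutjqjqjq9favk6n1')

This matches 2 to 5 of one of [uktr], then the literal 'jq' repeated 3 times; then exactly 2 of a non-whitespace character (non-capturing group); then 3 to 6 of a non-digit, then the literal '6n1' (non-capturing group).
With no groups in the pattern, `findall` gives back each whole match — 1 here.

['utjqjqjq9favk6n1']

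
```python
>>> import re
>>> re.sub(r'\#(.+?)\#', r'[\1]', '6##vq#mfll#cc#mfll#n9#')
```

Matches: at [1:6] → '##vq#'; at [10:14] → '#cc#'; at [18:22] → '#n9#'.
Each match is replaced using the text its own group 1 captured.

'6[#vq]mfll[cc]mfll[n9]'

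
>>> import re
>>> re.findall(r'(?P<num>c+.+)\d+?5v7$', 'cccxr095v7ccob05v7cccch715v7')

Pattern: one or more of the literal 'c', then one or more of any character (captured as 'num'); then one or more of a digit (lazy), then the literal '5v7'; then anchored at the end.
Matches: at [0:28] match 'cccxr095v7ccob05v7cccch715v7', group 1 = 'cccxr095v7ccob05v7cccch7'.
Because there's exactly one group, `findall` drops the full match and keeps group 1 from the one hit.

['cccxr095v7ccob05v7cccch7']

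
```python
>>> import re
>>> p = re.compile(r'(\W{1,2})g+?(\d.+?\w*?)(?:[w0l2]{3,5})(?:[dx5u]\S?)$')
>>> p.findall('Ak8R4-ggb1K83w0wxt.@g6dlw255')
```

[('.@', '6d')]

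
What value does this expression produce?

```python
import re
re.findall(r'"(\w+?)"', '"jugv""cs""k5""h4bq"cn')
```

With a single group, `findall` returns only what that group captured — 4 items.

['jugv', 'cs', 'k5', 'h4bq']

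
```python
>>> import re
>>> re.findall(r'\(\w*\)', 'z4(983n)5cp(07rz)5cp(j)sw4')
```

['(983n)', '(07rz)', '(j)']

Since nothing is captured, `findall` lists the 3 matched substrings directly.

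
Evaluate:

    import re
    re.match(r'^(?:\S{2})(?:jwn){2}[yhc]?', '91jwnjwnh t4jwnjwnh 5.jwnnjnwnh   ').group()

'91jwnjwnh'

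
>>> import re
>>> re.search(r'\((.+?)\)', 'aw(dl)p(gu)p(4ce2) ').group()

The `?` after the quantifier makes it lazy — it takes as little as possible before letting the rest of the pattern try.
The match spans [2:6] → '(dl)'.

'(dl)'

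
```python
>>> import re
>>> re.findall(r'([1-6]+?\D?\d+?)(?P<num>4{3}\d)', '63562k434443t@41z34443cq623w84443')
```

[('63562k43', '4443'), ('41z3', '4443'), ('623w8', '4443')]

With 2 capturing groups, `findall` returns a 2-tuple per match.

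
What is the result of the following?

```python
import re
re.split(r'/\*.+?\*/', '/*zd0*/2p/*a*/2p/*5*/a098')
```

['', '2p', '2p', 'a098']

Because the quantifier is non-greedy, it stops expanding at the earliest point where the rest of the pattern can succeed.
Matches to split on: at [0:7] → '/*zd0*/'; at [9:14] → '/*a*/'; at [16:21] → '/*5*/'.
The string is cut at each match, leaving 4 pieces.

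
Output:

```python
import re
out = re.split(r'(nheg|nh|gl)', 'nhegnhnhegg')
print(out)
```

Branches in `(...|...)` are attempted left-to-right; the first branch that allows the whole pattern to succeed is taken.
Matches to split on: at [0:4] → 'nheg'; at [4:6] → 'nh'; at [6:10] → 'nheg'.
Because the pattern has a capturing group, `split` also inserts each captured text between the pieces.

['', 'nheg', '', 'nh', '', 'nheg', 'g']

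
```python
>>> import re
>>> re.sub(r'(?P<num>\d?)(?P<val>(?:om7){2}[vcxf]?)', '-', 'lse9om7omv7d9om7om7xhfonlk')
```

'lse9om7omv7d-hfonlk'

This matches optionally a digit (captured as 'num'); then the literal 'om7' repeated 2 times, then optionally one of [vcxf] (captured as 'val').
`sub` substitutes '-' at each match site.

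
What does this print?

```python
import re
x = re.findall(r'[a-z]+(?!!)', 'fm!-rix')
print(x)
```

['f', 'rix']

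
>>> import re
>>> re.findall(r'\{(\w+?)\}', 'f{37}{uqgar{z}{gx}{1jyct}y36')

['37', 'z', 'gx', '1jyct']

With a single group, `findall` returns only what that group captured — 4 items.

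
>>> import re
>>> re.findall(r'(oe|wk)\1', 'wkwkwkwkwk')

After group 1 captures some text, `\1` only succeeds where that same text appears again.
One capturing group, so `findall` returns just the captured substring from each match — 2 in all.

['wk', 'wk']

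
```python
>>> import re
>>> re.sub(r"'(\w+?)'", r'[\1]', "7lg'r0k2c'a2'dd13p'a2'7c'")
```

Matches: at [3:10] → "'r0k2c'"; at [12:19] → "'dd13p'"; at [21:25] → "'7c'".
Each match is replaced using the text its own group 1 captured.

'7lg[r0k2c]a2[dd13p]a2[7c]'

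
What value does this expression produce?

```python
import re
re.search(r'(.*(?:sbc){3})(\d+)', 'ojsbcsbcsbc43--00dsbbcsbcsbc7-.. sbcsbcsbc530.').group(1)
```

This matches zero or more of any character, then the literal 'sbc' repeated 3 times (captured); then one or more of a digit (captured).
`re.search` tries every starting position until one works.
The match spans [0:45] → 'ojsbcsbcsbc43--00dsbbcsbcsbc7-.. sbcsbcsbc530'.
Captured: group 1 = 'ojsbcsbcsbc43--00dsbbcsbcsbc7-.. sbcsbcsbc', group 2 = '530'.

'ojsbcsbcsbc43--00dsbbcsbcsbc7-.. sbcsbcsbc'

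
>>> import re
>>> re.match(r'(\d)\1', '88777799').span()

(0, 2)

With `match`, the pattern is implicitly anchored at the beginning.
The match spans [0:2] → '88'.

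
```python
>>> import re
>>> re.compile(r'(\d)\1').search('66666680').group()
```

'66'

After group 1 captures some text, `\1` only succeeds where that same text appears again.
`search` walks the string left to right and returns the first match it finds.
The match spans [0:2] → '66'.
Captured: group 1 = '6'.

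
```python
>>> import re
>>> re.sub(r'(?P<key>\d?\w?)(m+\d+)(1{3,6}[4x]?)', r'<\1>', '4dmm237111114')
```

'<4d>'

Each match is replaced using the text its own group 1 captured.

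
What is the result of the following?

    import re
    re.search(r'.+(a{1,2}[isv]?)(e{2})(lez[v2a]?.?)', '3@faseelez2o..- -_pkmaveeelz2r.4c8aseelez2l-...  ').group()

Pattern: one or more of any character; then 1 to 2 of a literal 'a', then optionally one of [isv] (captured); then exactly 2 of a literal 'e' (captured); then the literal 'lez', then optionally one of [v2a], then optionally any character (captured).
`search` walks the string left to right and returns the first match it finds.
The match spans [0:43] → '3@faseelez2o..- -_pkmaveeelz2r.4c8aseelez2l'.
Captured: group 1 = 'as', group 2 = 'ee', group 3 = 'lez2l'.

'3@faseelez2o..- -_pkmaveeelz2r.4c8aseelez2l'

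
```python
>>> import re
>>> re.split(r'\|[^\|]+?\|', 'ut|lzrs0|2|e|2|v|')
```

['ut', '2', '2', '']

Splitting on the pattern gives 4 pieces.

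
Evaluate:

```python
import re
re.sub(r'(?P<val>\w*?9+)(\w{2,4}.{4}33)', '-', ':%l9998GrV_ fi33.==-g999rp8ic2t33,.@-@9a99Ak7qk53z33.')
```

':%-.==--,.@-@-.'

This matches zero or more of a word character (lazy), then one or more of the literal '9' (captured as 'val'); then 2 to 4 of a word character, then exactly 4 of any character, then the literal '33' (captured).
Matches: at [2:16] → 'l9998GrV_ fi33'; at [20:33] → 'g999rp8ic2t33'; at [38:52] → '9a99Ak7qk53z33'.
Each match is replaced by '-'.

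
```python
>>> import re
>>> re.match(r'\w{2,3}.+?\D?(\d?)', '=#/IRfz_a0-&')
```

Pattern: 2 to 3 of a word character, then one or more of any character (lazy); then optionally a non-digit; then optionally a digit (captured).
With `match`, the pattern is implicitly anchored at the beginning.
Here position 0 doesn't satisfy it, so the call returns None.

None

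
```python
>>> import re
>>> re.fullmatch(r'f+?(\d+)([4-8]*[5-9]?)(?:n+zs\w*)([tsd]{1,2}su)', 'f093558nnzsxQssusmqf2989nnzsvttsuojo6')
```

None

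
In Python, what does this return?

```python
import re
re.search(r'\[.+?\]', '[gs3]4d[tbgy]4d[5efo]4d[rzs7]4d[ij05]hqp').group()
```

'[gs3]'

The match spans [0:5] → '[gs3]'.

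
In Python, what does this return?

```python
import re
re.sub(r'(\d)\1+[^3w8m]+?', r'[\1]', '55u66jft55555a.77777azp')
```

'[5][6]ft[5].[7]zp'

`\1` is not a pattern — it's the concrete string captured by group 1, re-applied verbatim.
Matches: at [0:3] → '55u'; at [3:6] → '66j'; at [8:14] → '55555a'; at [15:21] → '77777a'.
`\1` in the replacement pulls in group 1's text for each match.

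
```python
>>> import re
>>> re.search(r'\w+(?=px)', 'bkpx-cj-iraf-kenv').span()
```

(0, 2)

Lookahead/lookbehind check context without consuming it, so the matched span excludes the asserted characters.
The match spans [0:2] → 'bk'.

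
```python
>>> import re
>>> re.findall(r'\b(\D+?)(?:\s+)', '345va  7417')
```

[' ']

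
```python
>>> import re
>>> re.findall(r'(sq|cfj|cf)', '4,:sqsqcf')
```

Scanning left to right: at [3:5] match 'sq', group 1 = 'sq'; at [5:7] match 'sq', group 1 = 'sq'; at [7:9] match 'cf', group 1 = 'cf'.
`findall` collects group 1 from each match (3 total).

['sq', 'sq', 'cf']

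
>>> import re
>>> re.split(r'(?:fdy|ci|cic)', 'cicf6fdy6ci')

Branches in `(...|...)` are attempted left-to-right; the first branch that allows the whole pattern to succeed is taken.
Matches to split on: at [0:2] → 'ci'; at [5:8] → 'fdy'; at [9:11] → 'ci'.
The string is cut at each match, leaving 4 pieces.

['', 'cf6', '6', '']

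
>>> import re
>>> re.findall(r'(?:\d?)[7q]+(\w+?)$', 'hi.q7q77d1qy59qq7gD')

['d1qy59qq7gD']

Because there's exactly one group, `findall` drops the full match and keeps group 1 from the one hit.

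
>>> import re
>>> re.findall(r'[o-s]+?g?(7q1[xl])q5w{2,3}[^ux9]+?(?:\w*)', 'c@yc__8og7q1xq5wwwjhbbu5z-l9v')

['7q1x']

The pattern matches one or more of a character in [o-s] (lazy), then optionally the literal 'g'; then the literal '7q1', then one of [xl] (captured); then the literal 'q5', then 2 to 3 of a literal 'w', then one or more of any character except [ux9] (lazy); then zero or more of a word character (non-capturing group).
Walking the string: at [7:25] match 'og7q1xq5wwwjhbbu5z', group 1 = '7q1x'.
One capturing group, so `findall` returns just the captured substring from the one match — 1 in all.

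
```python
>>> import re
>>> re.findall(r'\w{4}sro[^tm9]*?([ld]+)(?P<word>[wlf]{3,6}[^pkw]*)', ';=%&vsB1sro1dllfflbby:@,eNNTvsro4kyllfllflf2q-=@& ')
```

Pattern: exactly 4 of a word character, then the literal 'sro', then zero or more of any character except [tm9] (lazy); then one or more of one of [ld] (captured); then 3 to 6 of one of [wlf], then zero or more of any character except [pkw] (captured as 'word').
Lazy quantifiers expand one character at a time until the remainder of the pattern can match.
Walking the string: at [4:33] match 'vsB1sro1dllfflbby:@,eNNTvsro4', groups = ('dll', 'fflbby:@,eNNTvsro4').
2 groups means the one result is a tuple of 2 captured strings — 1 here.

[('dll', 'fflbby:@,eNNTvsro4')]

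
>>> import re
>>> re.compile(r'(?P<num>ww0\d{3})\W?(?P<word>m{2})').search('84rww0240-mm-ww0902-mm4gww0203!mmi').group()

The match spans [3:12] → 'ww0240-mm'.

'ww0240-mm'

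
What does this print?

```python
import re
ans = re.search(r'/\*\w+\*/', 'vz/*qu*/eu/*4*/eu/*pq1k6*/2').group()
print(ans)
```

`re.search` tries every starting position until one works.
The match spans [2:8] → '/*qu*/'.

/*qu*/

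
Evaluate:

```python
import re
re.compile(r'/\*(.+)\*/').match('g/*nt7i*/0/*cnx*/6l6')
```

None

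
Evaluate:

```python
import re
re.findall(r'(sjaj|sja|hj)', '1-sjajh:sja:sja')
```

The regex engine tests alternatives in the order written; an earlier branch that matches wins even if a later one would match more.
One capturing group, so `findall` returns just the captured substring from each match — 3 in all.

['sjaj', 'sja', 'sja']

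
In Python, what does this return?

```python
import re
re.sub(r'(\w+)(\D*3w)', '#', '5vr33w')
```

This matches one or more of a word character (captured); then zero or more of a non-digit, then the literal '3w' (captured).
Matches: at [0:6] → '5vr33w'.
Every occurrence is swapped for '#'.

'#'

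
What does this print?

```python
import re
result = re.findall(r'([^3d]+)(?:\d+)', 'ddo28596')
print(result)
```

['o2859']

Pattern: one or more of any character except [3d] (captured); then one or more of a digit (non-capturing group).
One capturing group, so `findall` returns just the captured substring from the one match — 1 in all.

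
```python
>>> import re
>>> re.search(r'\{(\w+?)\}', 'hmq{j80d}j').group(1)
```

'j80d'

`re.search` scans for the first position where the pattern succeeds.
The match spans [3:9] → '{j80d}'.
Captured: group 1 = 'j80d'.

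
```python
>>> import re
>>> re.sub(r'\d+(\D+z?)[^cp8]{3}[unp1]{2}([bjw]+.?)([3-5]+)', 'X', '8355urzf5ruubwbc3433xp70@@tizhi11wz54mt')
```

'XxpXmt'

`sub` substitutes 'X' at each match site.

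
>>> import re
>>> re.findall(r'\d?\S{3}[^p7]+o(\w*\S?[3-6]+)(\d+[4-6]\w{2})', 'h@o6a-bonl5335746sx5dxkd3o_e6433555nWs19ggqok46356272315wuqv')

The pattern matches optionally a digit, then exactly 3 of a non-whitespace character, then one or more of any character except [p7]; then a literal 'o'; then zero or more of a word character, then optionally a non-whitespace character, then one or more of a character in [3-6] (captured); then one or more of a digit, then a character in [4-6], then exactly 2 of a word character (captured).
Matches: at [0:58] match 'h@o6a-bonl5335746sx5dxkd3o_e6433555nWs19ggqok46356272315wu', groups = ('nl5335746sx5dxkd3o_e6433555nWs19ggqok463562723', '15wu').
2 groups means the one result is a tuple of 2 captured strings — 1 here.

[('nl5335746sx5dxkd3o_e6433555nWs19ggqok463562723', '15wu')]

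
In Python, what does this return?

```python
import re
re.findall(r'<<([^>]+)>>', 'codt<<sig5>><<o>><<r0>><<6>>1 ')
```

Matches: at [4:12] match '<<sig5>>', group 1 = 'sig5'; at [12:17] match '<<o>>', group 1 = 'o'; at [17:23] match '<<r0>>', group 1 = 'r0'; at [23:28] match '<<6>>', group 1 = '6'.
With a single group, `findall` returns only what that group captured — 4 items.

['sig5', 'o', 'r0', '6']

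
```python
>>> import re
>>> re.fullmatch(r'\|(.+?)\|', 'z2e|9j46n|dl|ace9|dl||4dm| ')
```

None

`fullmatch` succeeds only if the pattern covers the string from start to end.
Here the string isn't matched end-to-end, so the call returns None.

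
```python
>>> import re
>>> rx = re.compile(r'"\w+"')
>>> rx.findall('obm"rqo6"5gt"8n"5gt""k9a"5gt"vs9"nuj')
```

Scanning left to right: at [3:9] → '"rqo6"'; at [12:16] → '"8n"'; at [20:25] → '"k9a"'; at [28:33] → '"vs9"'.
`findall` yields the raw match text (4 of them) because the pattern has no groups.

['"rqo6"', '"8n"', '"k9a"', '"vs9"']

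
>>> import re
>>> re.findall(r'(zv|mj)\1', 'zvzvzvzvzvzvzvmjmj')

`\1` has to match the exact text group 1 already captured.
One capturing group, so `findall` returns just the captured substring from each match — 4 in all.

['zv', 'zv', 'zv', 'mj']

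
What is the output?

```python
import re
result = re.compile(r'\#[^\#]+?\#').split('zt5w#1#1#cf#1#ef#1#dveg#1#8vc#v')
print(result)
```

['zt5w', '1', '1', '1', '1', 'v']

`split` removes every match and returns the 6 fragments in between.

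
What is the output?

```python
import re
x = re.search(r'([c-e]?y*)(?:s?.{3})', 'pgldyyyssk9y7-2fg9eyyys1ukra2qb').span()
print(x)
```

(0, 3)

The match spans [0:3] → 'pgl'.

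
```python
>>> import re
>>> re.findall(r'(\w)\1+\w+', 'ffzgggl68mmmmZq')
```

['f']

`\1` has to match the exact text group 1 already captured.
With a single group, `findall` returns only what that group captured — 1 item.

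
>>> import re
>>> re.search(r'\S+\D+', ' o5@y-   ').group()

This matches one or more of a non-whitespace character; then one or more of a non-digit.
The match spans [1:9] → 'o5@y-   '.

'o5@y-   '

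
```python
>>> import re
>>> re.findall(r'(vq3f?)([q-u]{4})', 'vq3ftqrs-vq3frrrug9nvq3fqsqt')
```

The pattern matches the literal 'vq3', then optionally the literal 'f' (captured); then exactly 4 of a character in [q-u] (captured).
With 2 capturing groups, `findall` returns a 2-tuple per match.

[('vq3f', 'tqrs'), ('vq3f', 'rrru'), ('vq3f', 'qsqt')]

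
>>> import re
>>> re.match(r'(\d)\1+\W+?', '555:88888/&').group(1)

'5'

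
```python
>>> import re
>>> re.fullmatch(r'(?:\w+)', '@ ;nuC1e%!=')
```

None

Pattern: one or more of a word character (non-capturing group).
`re.fullmatch` requires the pattern to consume the entire string.
Here the pattern can't cover the whole string, so the call returns None.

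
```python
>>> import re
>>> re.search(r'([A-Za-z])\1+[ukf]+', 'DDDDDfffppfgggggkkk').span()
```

(0, 8)

After group 1 captures some text, `\1` only succeeds where that same text appears again.
`search` walks the string left to right and returns the first match it finds.
The match spans [0:8] → 'DDDDDfff'.
Captured: group 1 = 'D'.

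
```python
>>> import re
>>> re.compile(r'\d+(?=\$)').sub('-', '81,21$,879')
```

'81,-$,879'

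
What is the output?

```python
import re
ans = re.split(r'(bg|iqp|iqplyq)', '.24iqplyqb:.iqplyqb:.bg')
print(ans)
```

Branches in `(...|...)` are attempted left-to-right; the first branch that allows the whole pattern to succeed is taken.
Matches to split on: at [3:6] → 'iqp'; at [12:15] → 'iqp'; at [21:23] → 'bg'.
Because the pattern has a capturing group, `split` also inserts each captured text between the pieces.

['.24', 'iqp', 'lyqb:.', 'iqp', 'lyqb:.', 'bg', '']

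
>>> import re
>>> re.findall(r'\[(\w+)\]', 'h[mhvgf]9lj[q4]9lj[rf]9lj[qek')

One capturing group, so `findall` returns just the captured substring from each match — 3 in all.

['mhvgf', 'q4', 'rf']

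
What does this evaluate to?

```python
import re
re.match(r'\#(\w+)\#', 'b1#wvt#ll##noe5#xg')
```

None

`re.match` only tries the pattern at the start of the string.
Here the string doesn't start with a match, so the call returns None.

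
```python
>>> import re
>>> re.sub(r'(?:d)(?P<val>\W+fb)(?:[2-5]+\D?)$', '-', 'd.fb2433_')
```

This matches a literal 'd' (non-capturing group); then one or more of a non-word character, then the literal 'fb' (captured as 'val'); then one or more of a character in [2-5], then optionally a non-digit (non-capturing group); then anchored at the end.
Matches: at [0:9] → 'd.fb2433_'.
Every occurrence is swapped for '-'.

'-'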